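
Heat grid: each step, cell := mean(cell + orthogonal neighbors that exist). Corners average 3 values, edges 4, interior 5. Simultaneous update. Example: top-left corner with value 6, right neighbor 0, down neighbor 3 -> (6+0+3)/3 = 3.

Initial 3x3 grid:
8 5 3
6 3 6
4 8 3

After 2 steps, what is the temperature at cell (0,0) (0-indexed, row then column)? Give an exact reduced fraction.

Step 1: cell (0,0) = 19/3
Step 2: cell (0,0) = 49/9
Full grid after step 2:
  49/9 427/80 79/18
  1391/240 477/100 1181/240
  21/4 653/120 167/36

Answer: 49/9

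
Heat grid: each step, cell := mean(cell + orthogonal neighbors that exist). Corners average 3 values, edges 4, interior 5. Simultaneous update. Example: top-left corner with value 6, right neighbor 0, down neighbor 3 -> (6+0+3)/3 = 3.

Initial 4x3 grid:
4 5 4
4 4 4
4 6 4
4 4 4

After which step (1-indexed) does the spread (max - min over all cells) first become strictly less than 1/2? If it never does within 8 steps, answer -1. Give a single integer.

Step 1: max=23/5, min=4, spread=3/5
Step 2: max=9/2, min=151/36, spread=11/36
  -> spread < 1/2 first at step 2
Step 3: max=5243/1200, min=12253/2880, spread=1651/14400
Step 4: max=10421/2400, min=110783/25920, spread=8819/129600
Step 5: max=46643/10800, min=8887361/2073600, spread=13619/414720
Step 6: max=37275209/8640000, min=80131831/18662400, spread=9565511/466560000
Step 7: max=5363228779/1244160000, min=32074783049/7464960000, spread=836717/59719680
Step 8: max=48246730589/11197440000, min=288853193359/67184640000, spread=25087607/2687385600

Answer: 2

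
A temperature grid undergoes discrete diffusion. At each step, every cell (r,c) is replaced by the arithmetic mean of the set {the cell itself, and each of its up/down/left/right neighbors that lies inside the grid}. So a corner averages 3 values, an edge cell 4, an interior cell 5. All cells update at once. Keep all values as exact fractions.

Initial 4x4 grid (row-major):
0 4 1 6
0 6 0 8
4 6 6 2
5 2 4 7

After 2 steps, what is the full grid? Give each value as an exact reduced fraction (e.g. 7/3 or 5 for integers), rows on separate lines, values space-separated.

After step 1:
  4/3 11/4 11/4 5
  5/2 16/5 21/5 4
  15/4 24/5 18/5 23/4
  11/3 17/4 19/4 13/3
After step 2:
  79/36 301/120 147/40 47/12
  647/240 349/100 71/20 379/80
  883/240 98/25 231/50 1061/240
  35/9 131/30 127/30 89/18

Answer: 79/36 301/120 147/40 47/12
647/240 349/100 71/20 379/80
883/240 98/25 231/50 1061/240
35/9 131/30 127/30 89/18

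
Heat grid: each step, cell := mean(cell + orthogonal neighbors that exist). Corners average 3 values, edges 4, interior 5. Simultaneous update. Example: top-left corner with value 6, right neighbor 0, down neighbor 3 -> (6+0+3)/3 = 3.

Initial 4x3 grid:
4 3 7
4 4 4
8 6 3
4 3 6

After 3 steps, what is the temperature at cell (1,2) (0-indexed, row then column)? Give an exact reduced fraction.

Answer: 6551/1440

Derivation:
Step 1: cell (1,2) = 9/2
Step 2: cell (1,2) = 1087/240
Step 3: cell (1,2) = 6551/1440
Full grid after step 3:
  2383/540 6409/1440 9607/2160
  1679/360 5467/1200 6551/1440
  391/80 189/40 2201/480
  3551/720 913/192 91/20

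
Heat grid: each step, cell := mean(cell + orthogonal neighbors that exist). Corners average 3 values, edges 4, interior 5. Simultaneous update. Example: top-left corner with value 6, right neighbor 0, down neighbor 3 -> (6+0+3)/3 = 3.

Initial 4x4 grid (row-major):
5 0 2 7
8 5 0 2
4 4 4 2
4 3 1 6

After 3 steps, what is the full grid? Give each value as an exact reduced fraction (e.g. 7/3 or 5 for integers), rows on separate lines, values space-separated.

After step 1:
  13/3 3 9/4 11/3
  11/2 17/5 13/5 11/4
  5 4 11/5 7/2
  11/3 3 7/2 3
After step 2:
  77/18 779/240 691/240 26/9
  547/120 37/10 66/25 751/240
  109/24 88/25 79/25 229/80
  35/9 85/24 117/40 10/3
After step 3:
  8699/2160 5077/1440 20977/7200 3203/1080
  1537/360 21197/6000 1861/600 20737/7200
  7429/1800 5539/1500 6043/2000 2497/800
  431/108 1561/450 81/25 2189/720

Answer: 8699/2160 5077/1440 20977/7200 3203/1080
1537/360 21197/6000 1861/600 20737/7200
7429/1800 5539/1500 6043/2000 2497/800
431/108 1561/450 81/25 2189/720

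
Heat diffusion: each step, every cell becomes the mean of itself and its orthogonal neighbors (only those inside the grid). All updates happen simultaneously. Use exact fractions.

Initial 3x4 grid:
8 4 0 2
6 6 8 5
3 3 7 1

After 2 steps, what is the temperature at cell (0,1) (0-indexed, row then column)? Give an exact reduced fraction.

Answer: 97/20

Derivation:
Step 1: cell (0,1) = 9/2
Step 2: cell (0,1) = 97/20
Full grid after step 2:
  65/12 97/20 233/60 59/18
  423/80 128/25 457/100 119/30
  29/6 189/40 571/120 157/36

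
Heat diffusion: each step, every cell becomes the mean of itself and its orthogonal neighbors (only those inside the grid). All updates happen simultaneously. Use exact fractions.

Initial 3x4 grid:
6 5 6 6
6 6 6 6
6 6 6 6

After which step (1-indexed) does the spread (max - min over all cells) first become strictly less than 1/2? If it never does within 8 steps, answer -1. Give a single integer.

Answer: 1

Derivation:
Step 1: max=6, min=17/3, spread=1/3
  -> spread < 1/2 first at step 1
Step 2: max=6, min=689/120, spread=31/120
Step 3: max=6, min=6269/1080, spread=211/1080
Step 4: max=10753/1800, min=631103/108000, spread=14077/108000
Step 5: max=644317/108000, min=5691593/972000, spread=5363/48600
Step 6: max=357131/60000, min=171219191/29160000, spread=93859/1166400
Step 7: max=577863533/97200000, min=10287325519/1749600000, spread=4568723/69984000
Step 8: max=17314381111/2916000000, min=618075564371/104976000000, spread=8387449/167961600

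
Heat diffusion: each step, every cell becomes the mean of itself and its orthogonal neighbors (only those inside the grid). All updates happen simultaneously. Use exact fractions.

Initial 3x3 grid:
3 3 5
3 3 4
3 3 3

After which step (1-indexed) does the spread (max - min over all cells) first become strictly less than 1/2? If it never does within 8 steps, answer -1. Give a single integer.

Answer: 4

Derivation:
Step 1: max=4, min=3, spread=1
Step 2: max=15/4, min=3, spread=3/4
Step 3: max=2579/720, min=551/180, spread=25/48
Step 4: max=150953/43200, min=16891/5400, spread=211/576
  -> spread < 1/2 first at step 4
Step 5: max=2966297/864000, min=25409/8000, spread=1777/6912
Step 6: max=527878177/155520000, min=7809493/2430000, spread=14971/82944
Step 7: max=31413470419/9331200000, min=7557771511/2332800000, spread=126121/995328
Step 8: max=624751302131/186624000000, min=76018719407/23328000000, spread=1062499/11943936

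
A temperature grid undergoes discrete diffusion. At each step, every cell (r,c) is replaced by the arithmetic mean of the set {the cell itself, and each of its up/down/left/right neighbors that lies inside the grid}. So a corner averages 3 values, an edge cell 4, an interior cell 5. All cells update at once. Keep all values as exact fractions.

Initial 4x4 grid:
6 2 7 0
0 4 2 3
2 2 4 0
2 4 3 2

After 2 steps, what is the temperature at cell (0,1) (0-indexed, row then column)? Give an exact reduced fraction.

Answer: 73/24

Derivation:
Step 1: cell (0,1) = 19/4
Step 2: cell (0,1) = 73/24
Full grid after step 2:
  125/36 73/24 89/24 22/9
  55/24 339/100 61/25 65/24
  311/120 233/100 149/50 221/120
  83/36 89/30 37/15 43/18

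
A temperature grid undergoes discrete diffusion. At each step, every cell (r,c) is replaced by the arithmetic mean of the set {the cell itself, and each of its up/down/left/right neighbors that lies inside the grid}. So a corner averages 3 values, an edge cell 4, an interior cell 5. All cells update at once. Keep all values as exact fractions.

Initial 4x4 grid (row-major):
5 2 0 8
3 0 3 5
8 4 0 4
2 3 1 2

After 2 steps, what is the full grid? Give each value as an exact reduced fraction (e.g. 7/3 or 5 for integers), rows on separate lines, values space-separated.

Answer: 109/36 161/60 41/15 151/36
839/240 51/20 293/100 821/240
187/48 291/100 9/4 749/240
133/36 17/6 131/60 79/36

Derivation:
After step 1:
  10/3 7/4 13/4 13/3
  4 12/5 8/5 5
  17/4 3 12/5 11/4
  13/3 5/2 3/2 7/3
After step 2:
  109/36 161/60 41/15 151/36
  839/240 51/20 293/100 821/240
  187/48 291/100 9/4 749/240
  133/36 17/6 131/60 79/36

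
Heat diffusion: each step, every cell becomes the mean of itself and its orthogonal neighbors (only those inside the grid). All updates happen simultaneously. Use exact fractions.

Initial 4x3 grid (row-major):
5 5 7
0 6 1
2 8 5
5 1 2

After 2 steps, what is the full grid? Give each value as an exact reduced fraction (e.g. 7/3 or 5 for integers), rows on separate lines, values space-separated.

After step 1:
  10/3 23/4 13/3
  13/4 4 19/4
  15/4 22/5 4
  8/3 4 8/3
After step 2:
  37/9 209/48 89/18
  43/12 443/100 205/48
  211/60 403/100 949/240
  125/36 103/30 32/9

Answer: 37/9 209/48 89/18
43/12 443/100 205/48
211/60 403/100 949/240
125/36 103/30 32/9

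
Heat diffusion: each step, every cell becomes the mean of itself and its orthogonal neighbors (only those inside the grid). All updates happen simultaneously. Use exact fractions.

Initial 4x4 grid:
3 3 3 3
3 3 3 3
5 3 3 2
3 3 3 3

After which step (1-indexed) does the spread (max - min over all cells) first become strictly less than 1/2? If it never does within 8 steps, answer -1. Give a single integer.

Answer: 4

Derivation:
Step 1: max=11/3, min=8/3, spread=1
Step 2: max=211/60, min=329/120, spread=31/40
Step 3: max=1831/540, min=3029/1080, spread=211/360
Step 4: max=178357/54000, min=309101/108000, spread=15871/36000
  -> spread < 1/2 first at step 4
Step 5: max=1585267/486000, min=2822861/972000, spread=115891/324000
Step 6: max=11724679/3645000, min=284729969/97200000, spread=83784413/291600000
Step 7: max=1395956611/437400000, min=2870910463/972000000, spread=2080938053/8748000000
Step 8: max=20775341339/6561000000, min=86649437959/29160000000, spread=51168711929/262440000000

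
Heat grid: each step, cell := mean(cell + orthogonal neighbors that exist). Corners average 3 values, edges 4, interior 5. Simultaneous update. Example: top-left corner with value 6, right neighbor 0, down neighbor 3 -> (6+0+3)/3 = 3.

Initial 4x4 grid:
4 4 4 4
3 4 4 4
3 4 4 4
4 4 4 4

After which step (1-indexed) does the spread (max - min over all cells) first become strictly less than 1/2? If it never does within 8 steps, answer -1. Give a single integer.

Answer: 2

Derivation:
Step 1: max=4, min=7/2, spread=1/2
Step 2: max=4, min=217/60, spread=23/60
  -> spread < 1/2 first at step 2
Step 3: max=4, min=6649/1800, spread=551/1800
Step 4: max=896/225, min=40337/10800, spread=2671/10800
Step 5: max=357257/90000, min=6097573/1620000, spread=333053/1620000
Step 6: max=534227/135000, min=183926257/48600000, spread=8395463/48600000
Step 7: max=106526993/27000000, min=5541012049/1458000000, spread=211445573/1458000000
Step 8: max=4780923853/1215000000, min=6671251453/1749600000, spread=5331972383/43740000000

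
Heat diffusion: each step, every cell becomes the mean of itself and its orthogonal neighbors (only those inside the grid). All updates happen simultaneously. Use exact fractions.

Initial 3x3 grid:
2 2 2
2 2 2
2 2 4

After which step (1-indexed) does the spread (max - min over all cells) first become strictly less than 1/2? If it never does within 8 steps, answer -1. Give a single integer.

Answer: 3

Derivation:
Step 1: max=8/3, min=2, spread=2/3
Step 2: max=23/9, min=2, spread=5/9
Step 3: max=257/108, min=2, spread=41/108
  -> spread < 1/2 first at step 3
Step 4: max=15091/6480, min=371/180, spread=347/1296
Step 5: max=884537/388800, min=3757/1800, spread=2921/15552
Step 6: max=52484539/23328000, min=457483/216000, spread=24611/186624
Step 7: max=3118082033/1399680000, min=10376741/4860000, spread=207329/2239488
Step 8: max=185991552451/83980800000, min=557201599/259200000, spread=1746635/26873856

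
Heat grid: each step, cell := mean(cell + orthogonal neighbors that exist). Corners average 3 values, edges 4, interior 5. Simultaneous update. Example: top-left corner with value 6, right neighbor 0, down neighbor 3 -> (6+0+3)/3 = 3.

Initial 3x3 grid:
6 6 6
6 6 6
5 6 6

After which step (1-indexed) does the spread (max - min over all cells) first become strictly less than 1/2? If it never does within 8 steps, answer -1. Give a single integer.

Step 1: max=6, min=17/3, spread=1/3
  -> spread < 1/2 first at step 1
Step 2: max=6, min=103/18, spread=5/18
Step 3: max=6, min=1255/216, spread=41/216
Step 4: max=2149/360, min=75629/12960, spread=347/2592
Step 5: max=21443/3600, min=4558663/777600, spread=2921/31104
Step 6: max=2566517/432000, min=274107461/46656000, spread=24611/373248
Step 7: max=57663259/9720000, min=16477437967/2799360000, spread=207329/4478976
Step 8: max=3071598401/518400000, min=989739647549/167961600000, spread=1746635/53747712

Answer: 1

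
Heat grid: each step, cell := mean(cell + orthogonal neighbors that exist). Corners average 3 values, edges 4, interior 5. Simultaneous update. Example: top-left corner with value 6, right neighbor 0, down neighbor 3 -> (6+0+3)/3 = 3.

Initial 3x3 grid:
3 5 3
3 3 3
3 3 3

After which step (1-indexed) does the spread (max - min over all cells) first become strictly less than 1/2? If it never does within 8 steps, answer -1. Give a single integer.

Step 1: max=11/3, min=3, spread=2/3
Step 2: max=427/120, min=3, spread=67/120
Step 3: max=3677/1080, min=307/100, spread=1807/5400
  -> spread < 1/2 first at step 3
Step 4: max=1453963/432000, min=8461/2700, spread=33401/144000
Step 5: max=12893933/3888000, min=853391/270000, spread=3025513/19440000
Step 6: max=5130526867/1555200000, min=45955949/14400000, spread=53531/497664
Step 7: max=305968925849/93312000000, min=12455116051/3888000000, spread=450953/5971968
Step 8: max=18305063560603/5598720000000, min=1500688610519/466560000000, spread=3799043/71663616

Answer: 3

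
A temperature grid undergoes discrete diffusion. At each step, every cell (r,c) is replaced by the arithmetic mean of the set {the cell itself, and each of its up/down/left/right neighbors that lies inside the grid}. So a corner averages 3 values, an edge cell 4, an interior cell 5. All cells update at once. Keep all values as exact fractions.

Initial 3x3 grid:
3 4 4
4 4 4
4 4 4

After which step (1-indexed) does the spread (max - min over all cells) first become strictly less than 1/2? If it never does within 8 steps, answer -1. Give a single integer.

Answer: 1

Derivation:
Step 1: max=4, min=11/3, spread=1/3
  -> spread < 1/2 first at step 1
Step 2: max=4, min=67/18, spread=5/18
Step 3: max=4, min=823/216, spread=41/216
Step 4: max=1429/360, min=49709/12960, spread=347/2592
Step 5: max=14243/3600, min=3003463/777600, spread=2921/31104
Step 6: max=1702517/432000, min=180795461/46656000, spread=24611/373248
Step 7: max=38223259/9720000, min=10878717967/2799360000, spread=207329/4478976
Step 8: max=2034798401/518400000, min=653816447549/167961600000, spread=1746635/53747712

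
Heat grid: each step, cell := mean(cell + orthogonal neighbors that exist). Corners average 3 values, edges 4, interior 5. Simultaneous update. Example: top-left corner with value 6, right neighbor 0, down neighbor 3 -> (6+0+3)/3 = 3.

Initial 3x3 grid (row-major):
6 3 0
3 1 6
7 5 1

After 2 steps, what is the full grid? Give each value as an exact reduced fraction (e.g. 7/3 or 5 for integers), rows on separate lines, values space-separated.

Answer: 43/12 131/40 5/2
337/80 317/100 63/20
17/4 161/40 19/6

Derivation:
After step 1:
  4 5/2 3
  17/4 18/5 2
  5 7/2 4
After step 2:
  43/12 131/40 5/2
  337/80 317/100 63/20
  17/4 161/40 19/6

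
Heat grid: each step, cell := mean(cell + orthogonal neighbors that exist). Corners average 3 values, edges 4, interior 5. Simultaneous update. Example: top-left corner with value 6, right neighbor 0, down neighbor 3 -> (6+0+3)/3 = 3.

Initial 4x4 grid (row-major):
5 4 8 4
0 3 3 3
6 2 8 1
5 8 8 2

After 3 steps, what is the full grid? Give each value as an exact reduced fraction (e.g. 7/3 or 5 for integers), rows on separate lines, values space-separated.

After step 1:
  3 5 19/4 5
  7/2 12/5 5 11/4
  13/4 27/5 22/5 7/2
  19/3 23/4 13/2 11/3
After step 2:
  23/6 303/80 79/16 25/6
  243/80 213/50 193/50 65/16
  1109/240 106/25 124/25 859/240
  46/9 1439/240 1219/240 41/9
After step 3:
  1279/360 10091/2400 10051/2400 79/18
  9451/2400 3837/1000 552/125 9401/2400
  30617/7200 7223/1500 13031/3000 30883/7200
  2831/540 36767/7200 37063/7200 4757/1080

Answer: 1279/360 10091/2400 10051/2400 79/18
9451/2400 3837/1000 552/125 9401/2400
30617/7200 7223/1500 13031/3000 30883/7200
2831/540 36767/7200 37063/7200 4757/1080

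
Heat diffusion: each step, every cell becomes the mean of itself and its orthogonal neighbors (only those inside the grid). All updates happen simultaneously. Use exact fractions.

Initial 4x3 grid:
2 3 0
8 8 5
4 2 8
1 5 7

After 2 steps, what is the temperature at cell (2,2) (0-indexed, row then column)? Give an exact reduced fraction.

Step 1: cell (2,2) = 11/2
Step 2: cell (2,2) = 1369/240
Full grid after step 2:
  157/36 309/80 67/18
  1127/240 123/25 1117/240
  1079/240 118/25 1369/240
  65/18 383/80 191/36

Answer: 1369/240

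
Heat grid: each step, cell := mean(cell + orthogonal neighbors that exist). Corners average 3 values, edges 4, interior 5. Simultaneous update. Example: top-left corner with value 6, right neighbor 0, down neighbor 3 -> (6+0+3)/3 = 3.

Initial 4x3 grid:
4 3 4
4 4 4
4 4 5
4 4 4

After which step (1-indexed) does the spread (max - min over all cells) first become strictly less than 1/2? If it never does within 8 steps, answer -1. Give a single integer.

Step 1: max=13/3, min=11/3, spread=2/3
Step 2: max=511/120, min=893/240, spread=43/80
Step 3: max=4531/1080, min=8203/2160, spread=859/2160
  -> spread < 1/2 first at step 3
Step 4: max=26813/6480, min=100069/25920, spread=7183/25920
Step 5: max=801131/194400, min=6030671/1555200, spread=378377/1555200
Step 6: max=2983771/729000, min=364548133/93312000, spread=3474911/18662400
Step 7: max=1426911817/349920000, min=21958578767/5598720000, spread=174402061/1119744000
Step 8: max=42641636509/10497600000, min=1322855776813/335923200000, spread=1667063659/13436928000

Answer: 3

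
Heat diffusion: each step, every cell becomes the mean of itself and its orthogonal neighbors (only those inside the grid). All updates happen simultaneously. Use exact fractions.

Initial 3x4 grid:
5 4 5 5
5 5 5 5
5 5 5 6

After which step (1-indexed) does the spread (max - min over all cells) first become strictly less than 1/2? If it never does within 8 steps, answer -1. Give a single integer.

Answer: 3

Derivation:
Step 1: max=16/3, min=14/3, spread=2/3
Step 2: max=95/18, min=569/120, spread=193/360
Step 3: max=1121/216, min=5189/1080, spread=52/135
  -> spread < 1/2 first at step 3
Step 4: max=665701/129600, min=156959/32400, spread=7573/25920
Step 5: max=39660569/7776000, min=2365129/486000, spread=363701/1555200
Step 6: max=2366491711/466560000, min=285170167/58320000, spread=681043/3732480
Step 7: max=141436042949/27993600000, min=4292303957/874800000, spread=163292653/1119744000
Step 8: max=8459808434191/1679616000000, min=516589789301/104976000000, spread=1554974443/13436928000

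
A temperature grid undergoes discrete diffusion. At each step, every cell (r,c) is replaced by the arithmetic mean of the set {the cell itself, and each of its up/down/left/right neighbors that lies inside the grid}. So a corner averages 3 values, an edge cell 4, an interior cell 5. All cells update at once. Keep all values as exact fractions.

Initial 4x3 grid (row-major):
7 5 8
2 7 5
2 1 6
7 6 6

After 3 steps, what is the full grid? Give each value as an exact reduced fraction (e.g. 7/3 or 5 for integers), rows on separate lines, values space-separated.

After step 1:
  14/3 27/4 6
  9/2 4 13/2
  3 22/5 9/2
  5 5 6
After step 2:
  191/36 257/48 77/12
  97/24 523/100 21/4
  169/40 209/50 107/20
  13/3 51/10 31/6
After step 3:
  2117/432 80303/14400 817/144
  8461/1800 28867/6000 3337/600
  839/200 4817/1000 374/75
  1639/360 939/200 937/180

Answer: 2117/432 80303/14400 817/144
8461/1800 28867/6000 3337/600
839/200 4817/1000 374/75
1639/360 939/200 937/180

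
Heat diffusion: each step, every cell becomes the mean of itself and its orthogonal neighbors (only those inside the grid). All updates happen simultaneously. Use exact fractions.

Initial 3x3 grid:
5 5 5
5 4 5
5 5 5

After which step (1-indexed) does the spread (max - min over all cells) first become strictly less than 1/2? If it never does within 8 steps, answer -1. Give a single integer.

Answer: 1

Derivation:
Step 1: max=5, min=19/4, spread=1/4
  -> spread < 1/2 first at step 1
Step 2: max=391/80, min=119/25, spread=51/400
Step 3: max=1753/360, min=23177/4800, spread=589/14400
Step 4: max=1398919/288000, min=145057/30000, spread=31859/1440000
Step 5: max=8735279/1800000, min=83708393/17280000, spread=751427/86400000
Step 6: max=5028936871/1036800000, min=523365313/108000000, spread=23149331/5184000000
Step 7: max=31425068111/6480000000, min=301557345737/62208000000, spread=616540643/311040000000
Step 8: max=18098467991239/3732480000000, min=1884887546017/388800000000, spread=17737747379/18662400000000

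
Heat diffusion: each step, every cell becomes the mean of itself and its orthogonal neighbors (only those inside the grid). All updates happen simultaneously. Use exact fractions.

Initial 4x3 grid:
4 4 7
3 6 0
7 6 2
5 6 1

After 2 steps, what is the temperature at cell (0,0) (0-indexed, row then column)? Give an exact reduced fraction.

Step 1: cell (0,0) = 11/3
Step 2: cell (0,0) = 167/36
Full grid after step 2:
  167/36 983/240 38/9
  1063/240 116/25 101/30
  433/80 106/25 18/5
  21/4 189/40 13/4

Answer: 167/36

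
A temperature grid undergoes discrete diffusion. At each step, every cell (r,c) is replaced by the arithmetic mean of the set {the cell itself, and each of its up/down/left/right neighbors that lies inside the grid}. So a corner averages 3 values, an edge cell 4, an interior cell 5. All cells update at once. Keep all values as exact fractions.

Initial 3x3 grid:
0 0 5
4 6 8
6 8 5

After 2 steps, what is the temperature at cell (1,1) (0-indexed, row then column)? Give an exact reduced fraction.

Step 1: cell (1,1) = 26/5
Step 2: cell (1,1) = 121/25
Full grid after step 2:
  97/36 817/240 157/36
  62/15 121/25 169/30
  65/12 489/80 77/12

Answer: 121/25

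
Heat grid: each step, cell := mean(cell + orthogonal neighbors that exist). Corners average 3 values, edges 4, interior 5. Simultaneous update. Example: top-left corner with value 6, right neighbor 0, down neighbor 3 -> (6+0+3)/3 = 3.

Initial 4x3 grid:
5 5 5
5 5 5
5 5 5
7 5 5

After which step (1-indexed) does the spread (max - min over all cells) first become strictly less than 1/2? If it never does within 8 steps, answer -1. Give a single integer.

Step 1: max=17/3, min=5, spread=2/3
Step 2: max=50/9, min=5, spread=5/9
Step 3: max=581/108, min=5, spread=41/108
  -> spread < 1/2 first at step 3
Step 4: max=69017/12960, min=5, spread=4217/12960
Step 5: max=4097149/777600, min=18079/3600, spread=38417/155520
Step 6: max=244480211/46656000, min=362597/72000, spread=1903471/9331200
Step 7: max=14597789089/2799360000, min=10915759/2160000, spread=18038617/111974400
Step 8: max=873076182851/167961600000, min=984926759/194400000, spread=883978523/6718464000

Answer: 3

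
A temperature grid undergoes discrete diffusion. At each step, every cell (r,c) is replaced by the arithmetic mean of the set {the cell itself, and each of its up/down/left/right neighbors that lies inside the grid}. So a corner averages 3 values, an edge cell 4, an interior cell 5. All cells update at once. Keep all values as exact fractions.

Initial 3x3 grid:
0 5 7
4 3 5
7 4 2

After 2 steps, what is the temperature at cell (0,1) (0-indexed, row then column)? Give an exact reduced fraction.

Step 1: cell (0,1) = 15/4
Step 2: cell (0,1) = 997/240
Full grid after step 2:
  41/12 997/240 41/9
  157/40 197/50 1067/240
  25/6 253/60 143/36

Answer: 997/240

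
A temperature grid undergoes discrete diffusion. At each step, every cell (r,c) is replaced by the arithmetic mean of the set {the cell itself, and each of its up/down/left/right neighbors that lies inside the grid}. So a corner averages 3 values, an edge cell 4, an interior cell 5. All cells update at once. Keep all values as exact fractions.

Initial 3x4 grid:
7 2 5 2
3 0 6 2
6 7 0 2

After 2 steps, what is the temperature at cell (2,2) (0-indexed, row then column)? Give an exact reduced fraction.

Step 1: cell (2,2) = 15/4
Step 2: cell (2,2) = 41/15
Full grid after step 2:
  23/6 297/80 257/80 13/4
  127/30 339/100 167/50 149/60
  151/36 239/60 41/15 97/36

Answer: 41/15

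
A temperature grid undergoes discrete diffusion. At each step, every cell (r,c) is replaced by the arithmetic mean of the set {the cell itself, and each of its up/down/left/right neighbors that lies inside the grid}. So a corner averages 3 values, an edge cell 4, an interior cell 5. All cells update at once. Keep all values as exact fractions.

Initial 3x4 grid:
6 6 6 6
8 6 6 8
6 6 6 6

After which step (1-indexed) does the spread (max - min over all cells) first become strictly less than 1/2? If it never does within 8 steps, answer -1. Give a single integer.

Answer: 2

Derivation:
Step 1: max=20/3, min=6, spread=2/3
Step 2: max=787/120, min=313/50, spread=179/600
  -> spread < 1/2 first at step 2
Step 3: max=6917/1080, min=2833/450, spread=589/5400
Step 4: max=2757307/432000, min=1138853/180000, spread=120299/2160000
Step 5: max=164866913/25920000, min=10267723/1620000, spread=116669/5184000
Step 6: max=9882822067/1555200000, min=4110270893/648000000, spread=90859619/7776000000
Step 7: max=592605719753/93312000000, min=246718028887/38880000000, spread=2412252121/466560000000
Step 8: max=35547945835627/5598720000000, min=14805649510133/2332800000000, spread=71935056539/27993600000000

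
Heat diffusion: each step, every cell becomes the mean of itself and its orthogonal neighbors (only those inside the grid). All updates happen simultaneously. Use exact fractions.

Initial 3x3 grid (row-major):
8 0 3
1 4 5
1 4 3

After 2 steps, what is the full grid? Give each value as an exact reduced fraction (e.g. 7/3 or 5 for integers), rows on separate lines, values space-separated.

Answer: 41/12 733/240 61/18
113/40 84/25 793/240
17/6 59/20 43/12

Derivation:
After step 1:
  3 15/4 8/3
  7/2 14/5 15/4
  2 3 4
After step 2:
  41/12 733/240 61/18
  113/40 84/25 793/240
  17/6 59/20 43/12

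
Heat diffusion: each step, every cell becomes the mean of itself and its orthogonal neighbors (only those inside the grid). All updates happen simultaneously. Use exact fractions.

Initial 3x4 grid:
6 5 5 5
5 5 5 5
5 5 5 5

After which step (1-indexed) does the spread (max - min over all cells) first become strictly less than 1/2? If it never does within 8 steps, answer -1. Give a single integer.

Step 1: max=16/3, min=5, spread=1/3
  -> spread < 1/2 first at step 1
Step 2: max=95/18, min=5, spread=5/18
Step 3: max=1121/216, min=5, spread=41/216
Step 4: max=133817/25920, min=5, spread=4217/25920
Step 5: max=7985149/1555200, min=36079/7200, spread=38417/311040
Step 6: max=477760211/93312000, min=722597/144000, spread=1903471/18662400
Step 7: max=28594589089/5598720000, min=21715759/4320000, spread=18038617/223948800
Step 8: max=1712884182851/335923200000, min=1956926759/388800000, spread=883978523/13436928000

Answer: 1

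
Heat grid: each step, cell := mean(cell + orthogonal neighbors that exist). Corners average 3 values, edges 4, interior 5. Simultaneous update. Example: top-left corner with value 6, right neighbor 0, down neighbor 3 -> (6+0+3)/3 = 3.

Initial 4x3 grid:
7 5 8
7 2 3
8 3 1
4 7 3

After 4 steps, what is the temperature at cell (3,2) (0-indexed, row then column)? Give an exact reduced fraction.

Step 1: cell (3,2) = 11/3
Step 2: cell (3,2) = 125/36
Step 3: cell (3,2) = 8317/2160
Step 4: cell (3,2) = 516239/129600
Full grid after step 4:
  348107/64800 2162723/432000 301907/64800
  69929/13500 858847/180000 232091/54000
  271571/54000 178641/40000 218821/54000
  632839/129600 1285817/288000 516239/129600

Answer: 516239/129600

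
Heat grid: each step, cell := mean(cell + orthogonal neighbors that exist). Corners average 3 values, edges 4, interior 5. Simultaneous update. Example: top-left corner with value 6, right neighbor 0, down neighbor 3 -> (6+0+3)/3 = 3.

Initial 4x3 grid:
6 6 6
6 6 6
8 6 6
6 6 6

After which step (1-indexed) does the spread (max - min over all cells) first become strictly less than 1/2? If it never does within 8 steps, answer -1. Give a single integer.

Answer: 3

Derivation:
Step 1: max=20/3, min=6, spread=2/3
Step 2: max=391/60, min=6, spread=31/60
Step 3: max=3451/540, min=6, spread=211/540
  -> spread < 1/2 first at step 3
Step 4: max=340897/54000, min=5447/900, spread=14077/54000
Step 5: max=3056407/486000, min=327683/54000, spread=5363/24300
Step 6: max=91220809/14580000, min=182869/30000, spread=93859/583200
Step 7: max=5459074481/874800000, min=296936467/48600000, spread=4568723/34992000
Step 8: max=326708435629/52488000000, min=8929618889/1458000000, spread=8387449/83980800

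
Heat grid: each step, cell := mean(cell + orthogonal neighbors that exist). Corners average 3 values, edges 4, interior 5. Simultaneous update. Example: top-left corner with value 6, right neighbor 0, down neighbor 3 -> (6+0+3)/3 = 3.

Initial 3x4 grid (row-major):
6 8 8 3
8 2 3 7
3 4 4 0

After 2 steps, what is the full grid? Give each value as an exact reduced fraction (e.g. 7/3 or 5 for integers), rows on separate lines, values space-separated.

Answer: 217/36 143/24 223/40 59/12
265/48 119/25 213/50 1063/240
13/3 4 217/60 29/9

Derivation:
After step 1:
  22/3 6 11/2 6
  19/4 5 24/5 13/4
  5 13/4 11/4 11/3
After step 2:
  217/36 143/24 223/40 59/12
  265/48 119/25 213/50 1063/240
  13/3 4 217/60 29/9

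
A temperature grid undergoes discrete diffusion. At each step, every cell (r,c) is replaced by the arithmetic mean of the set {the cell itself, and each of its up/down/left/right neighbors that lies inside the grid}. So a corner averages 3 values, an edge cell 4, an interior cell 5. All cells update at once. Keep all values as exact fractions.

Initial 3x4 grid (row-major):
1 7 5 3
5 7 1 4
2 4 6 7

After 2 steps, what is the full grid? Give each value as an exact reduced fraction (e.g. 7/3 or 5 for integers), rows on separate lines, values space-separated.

After step 1:
  13/3 5 4 4
  15/4 24/5 23/5 15/4
  11/3 19/4 9/2 17/3
After step 2:
  157/36 68/15 22/5 47/12
  331/80 229/50 433/100 1081/240
  73/18 1063/240 1171/240 167/36

Answer: 157/36 68/15 22/5 47/12
331/80 229/50 433/100 1081/240
73/18 1063/240 1171/240 167/36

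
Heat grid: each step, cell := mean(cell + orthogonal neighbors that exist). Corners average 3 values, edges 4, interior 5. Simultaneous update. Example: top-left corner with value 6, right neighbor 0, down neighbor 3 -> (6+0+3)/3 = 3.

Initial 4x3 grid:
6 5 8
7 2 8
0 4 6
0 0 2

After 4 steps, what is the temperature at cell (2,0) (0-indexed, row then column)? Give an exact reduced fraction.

Step 1: cell (2,0) = 11/4
Step 2: cell (2,0) = 89/40
Step 3: cell (2,0) = 3431/1200
Step 4: cell (2,0) = 106357/36000
Full grid after step 4:
  69623/14400 1524461/288000 235969/43200
  16793/4000 179713/40000 59629/12000
  106357/36000 620671/180000 411071/108000
  5593/2400 1100669/432000 201661/64800

Answer: 106357/36000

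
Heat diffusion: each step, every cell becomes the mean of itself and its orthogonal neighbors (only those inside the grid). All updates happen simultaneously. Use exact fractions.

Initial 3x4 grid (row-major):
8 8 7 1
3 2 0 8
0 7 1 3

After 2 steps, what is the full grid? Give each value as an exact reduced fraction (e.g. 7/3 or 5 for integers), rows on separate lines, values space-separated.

After step 1:
  19/3 25/4 4 16/3
  13/4 4 18/5 3
  10/3 5/2 11/4 4
After step 2:
  95/18 247/48 1151/240 37/9
  203/48 98/25 347/100 239/60
  109/36 151/48 257/80 13/4

Answer: 95/18 247/48 1151/240 37/9
203/48 98/25 347/100 239/60
109/36 151/48 257/80 13/4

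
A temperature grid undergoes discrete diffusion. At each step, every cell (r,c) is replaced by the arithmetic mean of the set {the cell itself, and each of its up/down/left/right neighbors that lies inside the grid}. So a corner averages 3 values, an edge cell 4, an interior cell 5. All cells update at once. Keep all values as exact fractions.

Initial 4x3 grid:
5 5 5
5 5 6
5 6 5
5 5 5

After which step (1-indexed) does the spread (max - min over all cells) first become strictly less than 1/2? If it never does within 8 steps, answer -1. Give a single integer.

Answer: 2

Derivation:
Step 1: max=11/2, min=5, spread=1/2
Step 2: max=1289/240, min=5, spread=89/240
  -> spread < 1/2 first at step 2
Step 3: max=12707/2400, min=4089/800, spread=11/60
Step 4: max=1135547/216000, min=110617/21600, spread=29377/216000
Step 5: max=1414171/270000, min=2784517/540000, spread=1753/21600
Step 6: max=30067807/5760000, min=200738041/38880000, spread=71029/1244160
Step 7: max=20278716229/3888000000, min=12073023619/2332800000, spread=7359853/182250000
Step 8: max=108034144567/20736000000, min=241649335807/46656000000, spread=45679663/1492992000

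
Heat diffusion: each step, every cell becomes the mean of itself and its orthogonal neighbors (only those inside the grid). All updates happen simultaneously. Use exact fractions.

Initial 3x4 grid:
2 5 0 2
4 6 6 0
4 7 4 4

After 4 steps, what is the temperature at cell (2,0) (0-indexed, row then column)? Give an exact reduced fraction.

Answer: 49543/10800

Derivation:
Step 1: cell (2,0) = 5
Step 2: cell (2,0) = 19/4
Step 3: cell (2,0) = 1751/360
Step 4: cell (2,0) = 49543/10800
Full grid after step 4:
  129179/32400 25823/6750 171949/54000 23621/8100
  476213/108000 183637/45000 332749/90000 668111/216000
  49543/10800 81653/18000 106037/27000 57967/16200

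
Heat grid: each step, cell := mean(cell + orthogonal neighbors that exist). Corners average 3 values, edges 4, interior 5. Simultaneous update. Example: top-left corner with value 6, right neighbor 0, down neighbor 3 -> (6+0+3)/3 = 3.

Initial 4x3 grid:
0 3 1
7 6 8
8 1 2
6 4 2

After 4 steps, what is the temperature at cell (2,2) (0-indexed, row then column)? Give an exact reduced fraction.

Step 1: cell (2,2) = 13/4
Step 2: cell (2,2) = 431/120
Step 3: cell (2,2) = 13511/3600
Step 4: cell (2,2) = 208771/54000
Full grid after step 4:
  133381/32400 1715773/432000 27593/7200
  947789/216000 371911/90000 8809/2250
  328903/72000 1518419/360000 208771/54000
  21727/4800 3588751/864000 491279/129600

Answer: 208771/54000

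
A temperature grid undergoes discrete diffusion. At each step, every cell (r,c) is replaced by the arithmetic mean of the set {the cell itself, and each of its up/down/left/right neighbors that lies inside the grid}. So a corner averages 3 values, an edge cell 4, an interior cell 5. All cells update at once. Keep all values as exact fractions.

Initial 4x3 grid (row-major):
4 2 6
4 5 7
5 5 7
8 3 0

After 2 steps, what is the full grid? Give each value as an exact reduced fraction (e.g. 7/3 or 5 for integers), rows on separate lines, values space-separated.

After step 1:
  10/3 17/4 5
  9/2 23/5 25/4
  11/2 5 19/4
  16/3 4 10/3
After step 2:
  145/36 1031/240 31/6
  269/60 123/25 103/20
  61/12 477/100 29/6
  89/18 53/12 145/36

Answer: 145/36 1031/240 31/6
269/60 123/25 103/20
61/12 477/100 29/6
89/18 53/12 145/36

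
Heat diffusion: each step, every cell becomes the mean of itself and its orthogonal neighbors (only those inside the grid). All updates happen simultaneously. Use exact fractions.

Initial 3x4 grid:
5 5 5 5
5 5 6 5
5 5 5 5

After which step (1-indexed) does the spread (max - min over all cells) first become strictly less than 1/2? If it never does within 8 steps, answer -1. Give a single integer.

Answer: 1

Derivation:
Step 1: max=21/4, min=5, spread=1/4
  -> spread < 1/2 first at step 1
Step 2: max=523/100, min=5, spread=23/100
Step 3: max=24811/4800, min=2013/400, spread=131/960
Step 4: max=222551/43200, min=36391/7200, spread=841/8640
Step 5: max=88942051/17280000, min=7293373/1440000, spread=56863/691200
Step 6: max=799134341/155520000, min=65789543/12960000, spread=386393/6220800
Step 7: max=319433723131/62208000000, min=26340358813/5184000000, spread=26795339/497664000
Step 8: max=19146215714129/3732480000000, min=1582286149667/311040000000, spread=254051069/5971968000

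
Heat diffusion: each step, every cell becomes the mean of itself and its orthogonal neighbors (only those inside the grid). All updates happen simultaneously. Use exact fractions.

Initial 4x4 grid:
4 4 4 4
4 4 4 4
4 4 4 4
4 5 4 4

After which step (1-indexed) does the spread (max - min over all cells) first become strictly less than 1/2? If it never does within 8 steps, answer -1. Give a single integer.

Answer: 1

Derivation:
Step 1: max=13/3, min=4, spread=1/3
  -> spread < 1/2 first at step 1
Step 2: max=511/120, min=4, spread=31/120
Step 3: max=4531/1080, min=4, spread=211/1080
Step 4: max=448843/108000, min=4, spread=16843/108000
Step 5: max=4026643/972000, min=36079/9000, spread=130111/972000
Step 6: max=120282367/29160000, min=2167159/540000, spread=3255781/29160000
Step 7: max=3599553691/874800000, min=2171107/540000, spread=82360351/874800000
Step 8: max=107727316891/26244000000, min=391306441/97200000, spread=2074577821/26244000000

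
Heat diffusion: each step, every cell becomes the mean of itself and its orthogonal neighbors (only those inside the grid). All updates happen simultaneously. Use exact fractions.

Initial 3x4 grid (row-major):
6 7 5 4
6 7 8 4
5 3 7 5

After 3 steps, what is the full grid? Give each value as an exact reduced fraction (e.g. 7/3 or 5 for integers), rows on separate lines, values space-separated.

Answer: 13097/2160 43409/7200 41339/7200 5821/1080
439/75 5887/1000 34297/6000 78473/14400
12037/2160 40759/7200 40589/7200 5911/1080

Derivation:
After step 1:
  19/3 25/4 6 13/3
  6 31/5 31/5 21/4
  14/3 11/2 23/4 16/3
After step 2:
  223/36 1487/240 1367/240 187/36
  29/5 603/100 147/25 1267/240
  97/18 1327/240 1367/240 49/9
After step 3:
  13097/2160 43409/7200 41339/7200 5821/1080
  439/75 5887/1000 34297/6000 78473/14400
  12037/2160 40759/7200 40589/7200 5911/1080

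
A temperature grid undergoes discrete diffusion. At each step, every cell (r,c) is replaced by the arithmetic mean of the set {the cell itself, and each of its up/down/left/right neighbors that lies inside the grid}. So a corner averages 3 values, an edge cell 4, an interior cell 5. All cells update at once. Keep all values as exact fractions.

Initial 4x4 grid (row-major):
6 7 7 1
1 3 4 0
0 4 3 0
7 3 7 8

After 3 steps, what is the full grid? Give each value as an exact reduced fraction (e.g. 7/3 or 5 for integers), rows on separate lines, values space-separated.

Answer: 2257/540 15119/3600 13619/3600 3437/1080
12839/3600 1414/375 10289/3000 2681/900
499/144 1331/375 3691/1000 169/50
1949/540 2951/720 5021/1200 1471/360

Derivation:
After step 1:
  14/3 23/4 19/4 8/3
  5/2 19/5 17/5 5/4
  3 13/5 18/5 11/4
  10/3 21/4 21/4 5
After step 2:
  155/36 569/120 497/120 26/9
  419/120 361/100 84/25 151/60
  343/120 73/20 88/25 63/20
  139/36 493/120 191/40 13/3
After step 3:
  2257/540 15119/3600 13619/3600 3437/1080
  12839/3600 1414/375 10289/3000 2681/900
  499/144 1331/375 3691/1000 169/50
  1949/540 2951/720 5021/1200 1471/360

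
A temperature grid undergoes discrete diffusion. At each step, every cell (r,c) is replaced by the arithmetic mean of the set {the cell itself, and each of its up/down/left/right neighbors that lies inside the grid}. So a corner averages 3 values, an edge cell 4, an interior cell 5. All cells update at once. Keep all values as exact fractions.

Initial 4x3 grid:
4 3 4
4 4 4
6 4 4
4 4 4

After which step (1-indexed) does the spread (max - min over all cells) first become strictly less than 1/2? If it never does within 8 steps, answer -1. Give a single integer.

Answer: 4

Derivation:
Step 1: max=14/3, min=11/3, spread=1
Step 2: max=271/60, min=893/240, spread=191/240
Step 3: max=2371/540, min=8203/2160, spread=427/720
Step 4: max=69553/16200, min=503729/129600, spread=1171/2880
  -> spread < 1/2 first at step 4
Step 5: max=2073031/486000, min=30418531/7776000, spread=183331/518400
Step 6: max=123091649/29160000, min=1845050009/466560000, spread=331777/1244160
Step 7: max=3672416783/874800000, min=111329796331/27993600000, spread=9166727/41472000
Step 8: max=438196800719/104976000000, min=6718891364129/1679616000000, spread=779353193/4478976000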